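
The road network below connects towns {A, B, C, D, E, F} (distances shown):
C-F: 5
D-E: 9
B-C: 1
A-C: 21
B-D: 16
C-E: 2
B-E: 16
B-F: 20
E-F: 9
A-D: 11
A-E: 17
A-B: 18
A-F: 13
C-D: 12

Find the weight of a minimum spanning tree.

Sort edges by weight, then run Kruskal:
B-C (1): add. Components now {A} {B,C} {D} {E} {F}
C-E (2): add. Components now {A} {B,C,E} {D} {F}
C-F (5): add. Components now {A} {B,C,E,F} {D}
D-E (9): add. Components now {A} {B,C,D,E,F}
E-F (9): skip — E and F already connected.
A-D (11): add. Components now {A,B,C,D,E,F}
MST edges: B-C, C-E, C-F, D-E, A-D; total weight 1+2+5+9+11 = 28.

28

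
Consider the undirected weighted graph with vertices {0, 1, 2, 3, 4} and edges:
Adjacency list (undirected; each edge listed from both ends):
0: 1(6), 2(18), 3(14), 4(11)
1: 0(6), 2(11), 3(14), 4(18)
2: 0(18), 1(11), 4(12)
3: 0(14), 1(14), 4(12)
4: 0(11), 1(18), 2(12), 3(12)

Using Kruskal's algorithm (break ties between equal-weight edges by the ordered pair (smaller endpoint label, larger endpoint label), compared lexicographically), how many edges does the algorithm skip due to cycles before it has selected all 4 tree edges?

1

Kruskal: consider edges lightest-first.
0-1 (6): add. Components now {0,1} {2} {3} {4}
0-4 (11): add. Components now {0,1,4} {2} {3}
1-2 (11): add. Components now {0,1,2,4} {3}
2-4 (12): skip — 2 and 4 already connected.
3-4 (12): add. Components now {0,1,2,3,4}
Edges rejected before the tree was complete: 1.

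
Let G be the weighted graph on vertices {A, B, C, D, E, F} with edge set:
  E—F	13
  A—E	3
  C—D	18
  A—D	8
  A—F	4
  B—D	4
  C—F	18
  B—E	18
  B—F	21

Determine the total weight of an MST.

Kruskal's algorithm — process edges by increasing weight (ties by edge label):
A—E (3): add — endpoints in different components.
A—F (4): add — endpoints in different components.
B—D (4): add — endpoints in different components.
A—D (8): add — endpoints in different components.
E—F (13): skip — E and F already connected.
B—E (18): skip — B and E already connected.
C—D (18): add — endpoints in different components.
MST edges: A—E, A—F, B—D, A—D, C—D; total weight 3+4+4+8+18 = 37.

37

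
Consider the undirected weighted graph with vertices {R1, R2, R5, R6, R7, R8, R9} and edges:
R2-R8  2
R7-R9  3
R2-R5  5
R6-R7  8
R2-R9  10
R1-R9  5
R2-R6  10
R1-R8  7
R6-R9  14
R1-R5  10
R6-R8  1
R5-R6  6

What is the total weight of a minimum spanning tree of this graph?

Sort edges by weight, then run Kruskal:
R6-R8 (1): add. Components now {R6,R8} {R1} {R5} {R2} {R9} {R7}
R2-R8 (2): add. Components now {R2,R6,R8} {R1} {R5} {R9} {R7}
R7-R9 (3): add. Components now {R2,R6,R8} {R1} {R5} {R7,R9}
R1-R9 (5): add. Components now {R2,R6,R8} {R1,R7,R9} {R5}
R2-R5 (5): add. Components now {R2,R5,R6,R8} {R1,R7,R9}
R5-R6 (6): skip — R6 and R5 already connected.
R1-R8 (7): add. Components now {R1,R2,R5,R6,R7,R8,R9}
MST edges: R6-R8, R2-R8, R7-R9, R1-R9, R2-R5, R1-R8; total weight 1+2+3+5+5+7 = 23.

23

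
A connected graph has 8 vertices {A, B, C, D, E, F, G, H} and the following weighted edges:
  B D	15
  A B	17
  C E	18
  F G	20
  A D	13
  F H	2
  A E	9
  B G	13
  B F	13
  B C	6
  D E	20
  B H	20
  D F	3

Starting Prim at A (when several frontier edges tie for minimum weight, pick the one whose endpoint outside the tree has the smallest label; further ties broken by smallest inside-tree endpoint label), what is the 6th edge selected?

B-C

Prim, starting at A.
Step 1: cheapest edge leaving the tree is A E (9); add E.
Step 2: cheapest edge leaving the tree is A D (13); add D.
Step 3: cheapest edge leaving the tree is D F (3); add F.
Step 4: cheapest edge leaving the tree is F H (2); add H.
Step 5: cheapest edge leaving the tree is B F (13); add B.
Step 6: cheapest edge leaving the tree is B C (6); add C.
Step 7: cheapest edge leaving the tree is B G (13); add G.
The 6th edge added is B C.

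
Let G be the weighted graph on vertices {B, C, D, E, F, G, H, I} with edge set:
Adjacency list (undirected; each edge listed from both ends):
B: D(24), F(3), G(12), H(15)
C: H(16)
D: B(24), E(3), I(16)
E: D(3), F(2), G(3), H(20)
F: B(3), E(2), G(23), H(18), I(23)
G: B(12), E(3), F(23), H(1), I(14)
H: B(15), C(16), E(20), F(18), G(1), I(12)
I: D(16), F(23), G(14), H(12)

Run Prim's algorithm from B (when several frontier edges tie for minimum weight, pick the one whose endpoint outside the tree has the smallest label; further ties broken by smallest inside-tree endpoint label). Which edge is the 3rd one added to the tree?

Prim, starting at B.
Step 1: cheapest edge leaving the tree is B-F (3); add F.
Step 2: cheapest edge leaving the tree is E-F (2); add E.
Step 3: cheapest edge leaving the tree is D-E (3); add D.
Step 4: cheapest edge leaving the tree is E-G (3); add G.
Step 5: cheapest edge leaving the tree is G-H (1); add H.
Step 6: cheapest edge leaving the tree is H-I (12); add I.
Step 7: cheapest edge leaving the tree is C-H (16); add C.
The 3rd edge added is D-E.

D-E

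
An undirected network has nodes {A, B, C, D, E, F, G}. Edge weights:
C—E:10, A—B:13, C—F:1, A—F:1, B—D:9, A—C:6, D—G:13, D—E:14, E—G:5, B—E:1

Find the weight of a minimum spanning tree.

27

Grow the tree from C using Prim:
Step 1: frontier [C—F 1, A—C 6, C—E 10] → take C—F (1); add F.
Step 2: frontier [A—C 6, C—E 10, A—F 1] → take A—F (1); add A.
Step 3: frontier [A—B 13, C—E 10] → take C—E (10); add E.
Step 4: frontier [A—B 13, B—E 1, E—G 5, D—E 14] → take B—E (1); add B.
Step 5: frontier [B—D 9, E—G 5, D—E 14] → take E—G (5); add G.
Step 6: frontier [B—D 9, D—E 14, D—G 13] → take B—D (9); add D.
MST edges: C—F, A—F, C—E, B—E, E—G, B—D; total weight 1+1+10+1+5+9 = 27.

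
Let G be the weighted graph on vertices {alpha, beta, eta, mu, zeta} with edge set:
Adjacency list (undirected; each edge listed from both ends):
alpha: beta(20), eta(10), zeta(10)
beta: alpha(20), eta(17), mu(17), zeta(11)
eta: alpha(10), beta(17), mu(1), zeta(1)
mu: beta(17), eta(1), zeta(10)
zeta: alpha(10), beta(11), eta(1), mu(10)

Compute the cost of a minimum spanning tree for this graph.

Prim, starting at zeta.
Step 1: cheapest edge leaving the tree is eta—zeta (1); add eta.
Step 2: cheapest edge leaving the tree is eta—mu (1); add mu.
Step 3: cheapest edge leaving the tree is alpha—eta (10); add alpha.
Step 4: cheapest edge leaving the tree is beta—zeta (11); add beta.
MST edges: eta—zeta, eta—mu, alpha—eta, beta—zeta; total weight 1+1+10+11 = 23.

23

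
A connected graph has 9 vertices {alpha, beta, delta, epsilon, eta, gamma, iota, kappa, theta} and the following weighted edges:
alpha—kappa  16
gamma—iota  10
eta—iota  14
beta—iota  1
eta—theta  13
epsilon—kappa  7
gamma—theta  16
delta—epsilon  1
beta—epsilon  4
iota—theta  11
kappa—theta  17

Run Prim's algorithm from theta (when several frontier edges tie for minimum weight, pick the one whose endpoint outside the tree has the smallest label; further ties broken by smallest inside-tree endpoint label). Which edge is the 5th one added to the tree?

Prim's algorithm from theta:
Step 1: cheapest edge leaving the tree is iota—theta (11); add iota.
Step 2: cheapest edge leaving the tree is beta—iota (1); add beta.
Step 3: cheapest edge leaving the tree is beta—epsilon (4); add epsilon.
Step 4: cheapest edge leaving the tree is delta—epsilon (1); add delta.
Step 5: cheapest edge leaving the tree is epsilon—kappa (7); add kappa.
Step 6: cheapest edge leaving the tree is gamma—iota (10); add gamma.
Step 7: cheapest edge leaving the tree is eta—theta (13); add eta.
Step 8: cheapest edge leaving the tree is alpha—kappa (16); add alpha.
The 5th edge added is epsilon—kappa.

epsilon-kappa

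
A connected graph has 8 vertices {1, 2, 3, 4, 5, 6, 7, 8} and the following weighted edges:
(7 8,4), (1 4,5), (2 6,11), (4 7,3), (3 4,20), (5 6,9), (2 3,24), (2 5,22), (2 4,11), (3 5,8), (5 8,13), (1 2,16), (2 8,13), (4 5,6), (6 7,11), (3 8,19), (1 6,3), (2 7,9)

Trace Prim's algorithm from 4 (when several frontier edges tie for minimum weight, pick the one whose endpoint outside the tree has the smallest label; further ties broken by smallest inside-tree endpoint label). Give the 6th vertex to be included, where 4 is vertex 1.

Grow the tree from 4 using Prim:
Step 1: cheapest edge leaving the tree is 4 7 (3); add 7.
Step 2: cheapest edge leaving the tree is 7 8 (4); add 8.
Step 3: cheapest edge leaving the tree is 1 4 (5); add 1.
Step 4: cheapest edge leaving the tree is 1 6 (3); add 6.
Step 5: cheapest edge leaving the tree is 4 5 (6); add 5.
Step 6: cheapest edge leaving the tree is 3 5 (8); add 3.
Step 7: cheapest edge leaving the tree is 2 7 (9); add 2.
Vertex order: 4, 7, 8, 1, 6, 5, 3, 2. The 6th vertex is 5.

5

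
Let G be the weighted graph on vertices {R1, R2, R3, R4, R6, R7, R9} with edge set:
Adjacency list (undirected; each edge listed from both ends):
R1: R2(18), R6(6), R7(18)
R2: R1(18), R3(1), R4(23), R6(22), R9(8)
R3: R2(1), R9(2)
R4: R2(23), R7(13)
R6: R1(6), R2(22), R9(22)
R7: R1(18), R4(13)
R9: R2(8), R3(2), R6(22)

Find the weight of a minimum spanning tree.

Kruskal: consider edges lightest-first.
R2—R3 (1): add — endpoints in different components.
R3—R9 (2): add — endpoints in different components.
R1—R6 (6): add — endpoints in different components.
R2—R9 (8): skip — R9 and R2 already connected.
R4—R7 (13): add — endpoints in different components.
R1—R2 (18): add — endpoints in different components.
R1—R7 (18): add — endpoints in different components.
MST edges: R2—R3, R3—R9, R1—R6, R4—R7, R1—R2, R1—R7; total weight 1+2+6+13+18+18 = 58.

58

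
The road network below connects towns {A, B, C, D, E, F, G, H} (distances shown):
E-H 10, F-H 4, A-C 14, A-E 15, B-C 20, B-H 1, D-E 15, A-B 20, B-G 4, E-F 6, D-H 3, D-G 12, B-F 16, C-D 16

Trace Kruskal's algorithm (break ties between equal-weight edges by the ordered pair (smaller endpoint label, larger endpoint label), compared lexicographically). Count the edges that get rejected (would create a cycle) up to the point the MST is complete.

2

Kruskal's algorithm — process edges by increasing weight (ties by edge label):
B-H (1): add — endpoints in different components.
D-H (3): add — endpoints in different components.
B-G (4): add — endpoints in different components.
F-H (4): add — endpoints in different components.
E-F (6): add — endpoints in different components.
E-H (10): skip — E and H already connected.
D-G (12): skip — D and G already connected.
A-C (14): add — endpoints in different components.
A-E (15): add — endpoints in different components.
Edges rejected before the tree was complete: 2.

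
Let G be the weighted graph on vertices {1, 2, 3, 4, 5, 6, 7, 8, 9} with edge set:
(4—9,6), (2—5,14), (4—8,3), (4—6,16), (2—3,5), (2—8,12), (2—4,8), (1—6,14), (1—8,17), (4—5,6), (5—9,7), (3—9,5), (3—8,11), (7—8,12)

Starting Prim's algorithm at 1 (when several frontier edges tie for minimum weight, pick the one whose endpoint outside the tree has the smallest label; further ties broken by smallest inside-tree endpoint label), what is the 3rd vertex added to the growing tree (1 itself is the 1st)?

4

Grow the tree from 1 using Prim:
Step 1: cheapest edge leaving the tree is 1—6 (14); add 6.
Step 2: cheapest edge leaving the tree is 4—6 (16); add 4.
Step 3: cheapest edge leaving the tree is 4—8 (3); add 8.
Step 4: cheapest edge leaving the tree is 4—5 (6); add 5.
Step 5: cheapest edge leaving the tree is 4—9 (6); add 9.
Step 6: cheapest edge leaving the tree is 3—9 (5); add 3.
Step 7: cheapest edge leaving the tree is 2—3 (5); add 2.
Step 8: cheapest edge leaving the tree is 7—8 (12); add 7.
Vertex order: 1, 6, 4, 8, 5, 9, 3, 2, 7. The 3rd vertex is 4.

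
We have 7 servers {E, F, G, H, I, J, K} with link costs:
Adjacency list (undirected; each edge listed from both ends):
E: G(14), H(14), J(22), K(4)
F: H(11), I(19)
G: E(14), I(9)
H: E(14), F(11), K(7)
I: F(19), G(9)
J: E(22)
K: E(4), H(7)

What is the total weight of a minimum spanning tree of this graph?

Sort edges by weight, then run Kruskal:
E-K (4): add — endpoints in different components.
H-K (7): add — endpoints in different components.
G-I (9): add — endpoints in different components.
F-H (11): add — endpoints in different components.
E-G (14): add — endpoints in different components.
E-H (14): skip — E and H already connected.
F-I (19): skip — F and I already connected.
E-J (22): add — endpoints in different components.
MST edges: E-K, H-K, G-I, F-H, E-G, E-J; total weight 4+7+9+11+14+22 = 67.

67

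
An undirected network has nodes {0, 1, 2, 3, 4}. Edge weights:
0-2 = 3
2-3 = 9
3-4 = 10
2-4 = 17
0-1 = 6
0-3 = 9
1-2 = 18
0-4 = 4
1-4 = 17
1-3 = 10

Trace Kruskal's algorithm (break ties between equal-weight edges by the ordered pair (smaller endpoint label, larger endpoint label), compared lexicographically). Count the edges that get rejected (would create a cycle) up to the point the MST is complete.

Sort edges by weight, then run Kruskal:
0-2 (3): add. Components now {0,2} {1} {3} {4}
0-4 (4): add. Components now {0,2,4} {1} {3}
0-1 (6): add. Components now {0,1,2,4} {3}
0-3 (9): add. Components now {0,1,2,3,4}
Edges rejected before the tree was complete: 0.

0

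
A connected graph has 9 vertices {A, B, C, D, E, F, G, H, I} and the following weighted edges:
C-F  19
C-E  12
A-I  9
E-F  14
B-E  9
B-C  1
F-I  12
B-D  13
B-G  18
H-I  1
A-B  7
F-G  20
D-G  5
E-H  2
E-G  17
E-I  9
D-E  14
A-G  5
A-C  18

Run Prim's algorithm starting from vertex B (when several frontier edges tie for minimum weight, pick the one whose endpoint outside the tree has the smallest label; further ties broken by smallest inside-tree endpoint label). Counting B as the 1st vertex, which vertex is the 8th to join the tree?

Prim, starting at B.
Step 1: cheapest edge leaving the tree is B-C (1); add C.
Step 2: cheapest edge leaving the tree is A-B (7); add A.
Step 3: cheapest edge leaving the tree is A-G (5); add G.
Step 4: cheapest edge leaving the tree is D-G (5); add D.
Step 5: cheapest edge leaving the tree is B-E (9); add E.
Step 6: cheapest edge leaving the tree is E-H (2); add H.
Step 7: cheapest edge leaving the tree is H-I (1); add I.
Step 8: cheapest edge leaving the tree is F-I (12); add F.
Vertex order: B, C, A, G, D, E, H, I, F. The 8th vertex is I.

I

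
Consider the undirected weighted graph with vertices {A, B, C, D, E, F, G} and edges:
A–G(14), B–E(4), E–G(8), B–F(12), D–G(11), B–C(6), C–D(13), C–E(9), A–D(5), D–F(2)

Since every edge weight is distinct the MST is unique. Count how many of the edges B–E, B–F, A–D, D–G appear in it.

Kruskal: consider edges lightest-first.
D–F (2): add. Components now {A} {B} {C} {D,F} {E} {G}
B–E (4): add. Components now {A} {B,E} {C} {D,F} {G}
A–D (5): add. Components now {A,D,F} {B,E} {C} {G}
B–C (6): add. Components now {A,D,F} {B,C,E} {G}
E–G (8): add. Components now {A,D,F} {B,C,E,G}
C–E (9): skip — C and E already connected.
D–G (11): add. Components now {A,B,C,D,E,F,G}
MST edge set: {D–F, B–E, A–D, B–C, E–G, D–G}.
Of the listed edges, {B–E, A–D, D–G} are in the MST → 3.

3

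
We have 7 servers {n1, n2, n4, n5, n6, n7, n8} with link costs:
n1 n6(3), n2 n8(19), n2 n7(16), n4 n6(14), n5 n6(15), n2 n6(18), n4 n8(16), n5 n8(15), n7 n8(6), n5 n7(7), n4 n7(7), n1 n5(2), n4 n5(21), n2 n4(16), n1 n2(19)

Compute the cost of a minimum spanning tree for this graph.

41

Prim's algorithm from n6:
Step 1: cheapest edge leaving the tree is n1 n6 (3); add n1.
Step 2: cheapest edge leaving the tree is n1 n5 (2); add n5.
Step 3: cheapest edge leaving the tree is n5 n7 (7); add n7.
Step 4: cheapest edge leaving the tree is n7 n8 (6); add n8.
Step 5: cheapest edge leaving the tree is n4 n7 (7); add n4.
Step 6: cheapest edge leaving the tree is n2 n4 (16); add n2.
MST edges: n1 n6, n1 n5, n5 n7, n7 n8, n4 n7, n2 n4; total weight 3+2+7+6+7+16 = 41.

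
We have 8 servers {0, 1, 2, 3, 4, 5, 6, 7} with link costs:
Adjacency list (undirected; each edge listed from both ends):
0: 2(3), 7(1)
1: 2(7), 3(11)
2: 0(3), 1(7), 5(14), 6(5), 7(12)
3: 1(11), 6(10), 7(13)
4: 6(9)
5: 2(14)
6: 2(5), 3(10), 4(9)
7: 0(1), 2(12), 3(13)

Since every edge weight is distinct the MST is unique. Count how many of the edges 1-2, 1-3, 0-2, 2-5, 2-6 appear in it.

4

Kruskal's algorithm — process edges by increasing weight (ties by edge label):
0-7 (1): add — endpoints in different components.
0-2 (3): add — endpoints in different components.
2-6 (5): add — endpoints in different components.
1-2 (7): add — endpoints in different components.
4-6 (9): add — endpoints in different components.
3-6 (10): add — endpoints in different components.
1-3 (11): skip — 1 and 3 already connected.
2-7 (12): skip — 2 and 7 already connected.
3-7 (13): skip — 3 and 7 already connected.
2-5 (14): add — endpoints in different components.
MST edge set: {0-7, 0-2, 2-6, 1-2, 4-6, 3-6, 2-5}.
Of the listed edges, {1-2, 0-2, 2-5, 2-6} are in the MST → 4.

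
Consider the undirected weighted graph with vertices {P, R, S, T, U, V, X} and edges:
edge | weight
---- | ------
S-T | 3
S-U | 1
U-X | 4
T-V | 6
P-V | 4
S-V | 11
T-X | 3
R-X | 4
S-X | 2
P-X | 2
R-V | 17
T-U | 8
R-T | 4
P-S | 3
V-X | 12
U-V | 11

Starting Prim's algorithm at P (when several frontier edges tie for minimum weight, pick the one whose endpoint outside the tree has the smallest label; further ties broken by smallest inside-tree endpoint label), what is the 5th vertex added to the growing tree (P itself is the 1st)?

Prim's algorithm from P:
Step 1: cheapest edge leaving the tree is P-X (2); add X.
Step 2: cheapest edge leaving the tree is S-X (2); add S.
Step 3: cheapest edge leaving the tree is S-U (1); add U.
Step 4: cheapest edge leaving the tree is S-T (3); add T.
Step 5: cheapest edge leaving the tree is R-T (4); add R.
Step 6: cheapest edge leaving the tree is P-V (4); add V.
Vertex order: P, X, S, U, T, R, V. The 5th vertex is T.

T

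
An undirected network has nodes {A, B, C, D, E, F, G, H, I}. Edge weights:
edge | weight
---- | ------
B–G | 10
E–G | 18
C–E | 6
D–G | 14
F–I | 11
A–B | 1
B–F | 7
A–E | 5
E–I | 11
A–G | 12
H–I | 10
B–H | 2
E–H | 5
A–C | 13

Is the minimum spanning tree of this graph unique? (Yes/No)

No

Sort edges by weight, then run Kruskal:
A–B (1): add — endpoints in different components.
B–H (2): add — endpoints in different components.
A–E (5): add — endpoints in different components.
E–H (5): skip — E and H already connected.
C–E (6): add — endpoints in different components.
B–F (7): add — endpoints in different components.
B–G (10): add — endpoints in different components.
H–I (10): add — endpoints in different components.
E–I (11): skip — E and I already connected.
F–I (11): skip — F and I already connected.
A–G (12): skip — A and G already connected.
A–C (13): skip — A and C already connected.
D–G (14): add — endpoints in different components.
Non-tree edge E–H has weight 5, equal to the heaviest edge on its tree cycle — swapping gives another MST of the same weight. Not unique.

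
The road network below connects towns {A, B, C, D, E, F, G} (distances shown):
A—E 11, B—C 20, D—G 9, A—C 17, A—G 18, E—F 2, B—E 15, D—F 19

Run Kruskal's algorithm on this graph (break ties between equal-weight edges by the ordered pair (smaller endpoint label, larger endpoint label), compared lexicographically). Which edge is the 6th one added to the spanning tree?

A-G

Kruskal's algorithm — process edges by increasing weight (ties by edge label):
E—F (2): add — endpoints in different components.
D—G (9): add — endpoints in different components.
A—E (11): add — endpoints in different components.
B—E (15): add — endpoints in different components.
A—C (17): add — endpoints in different components.
A—G (18): add — endpoints in different components.
The 6th edge added is A—G.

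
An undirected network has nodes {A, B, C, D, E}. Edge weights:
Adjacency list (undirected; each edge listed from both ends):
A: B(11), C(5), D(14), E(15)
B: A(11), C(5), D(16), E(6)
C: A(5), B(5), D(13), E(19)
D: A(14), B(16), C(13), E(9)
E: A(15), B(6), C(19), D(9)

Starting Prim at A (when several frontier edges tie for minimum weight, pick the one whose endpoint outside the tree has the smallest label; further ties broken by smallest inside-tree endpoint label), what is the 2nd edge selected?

B-C

Grow the tree from A using Prim:
Step 1: frontier [A C 5, A B 11, A D 14, A E 15] → take A C (5); add C.
Step 2: frontier [A B 11, A D 14, A E 15, B C 5, C D 13, C E 19] → take B C (5); add B.
Step 3: frontier [A D 14, A E 15, B E 6, B D 16, C D 13, C E 19] → take B E (6); add E.
Step 4: frontier [A D 14, B D 16, C D 13, D E 9] → take D E (9); add D.
The 2nd edge added is B C.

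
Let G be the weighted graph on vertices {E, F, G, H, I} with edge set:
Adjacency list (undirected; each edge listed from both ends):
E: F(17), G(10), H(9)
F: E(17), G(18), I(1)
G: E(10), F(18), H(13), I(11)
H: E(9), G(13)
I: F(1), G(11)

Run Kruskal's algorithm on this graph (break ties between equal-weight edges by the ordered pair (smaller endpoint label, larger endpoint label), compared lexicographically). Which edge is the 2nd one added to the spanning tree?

E-H

Sort edges by weight, then run Kruskal:
F I (1): add — endpoints in different components.
E H (9): add — endpoints in different components.
E G (10): add — endpoints in different components.
G I (11): add — endpoints in different components.
The 2nd edge added is E H.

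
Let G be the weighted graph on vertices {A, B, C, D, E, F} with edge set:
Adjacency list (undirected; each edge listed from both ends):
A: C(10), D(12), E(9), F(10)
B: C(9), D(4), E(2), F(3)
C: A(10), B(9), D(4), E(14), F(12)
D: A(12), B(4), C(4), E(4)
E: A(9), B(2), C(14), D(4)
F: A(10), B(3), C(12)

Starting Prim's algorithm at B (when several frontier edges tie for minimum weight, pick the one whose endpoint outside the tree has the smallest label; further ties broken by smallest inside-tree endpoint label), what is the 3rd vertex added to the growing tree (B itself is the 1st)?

F

Prim, starting at B.
Step 1: cheapest edge leaving the tree is B—E (2); add E.
Step 2: cheapest edge leaving the tree is B—F (3); add F.
Step 3: cheapest edge leaving the tree is B—D (4); add D.
Step 4: cheapest edge leaving the tree is C—D (4); add C.
Step 5: cheapest edge leaving the tree is A—E (9); add A.
Vertex order: B, E, F, D, C, A. The 3rd vertex is F.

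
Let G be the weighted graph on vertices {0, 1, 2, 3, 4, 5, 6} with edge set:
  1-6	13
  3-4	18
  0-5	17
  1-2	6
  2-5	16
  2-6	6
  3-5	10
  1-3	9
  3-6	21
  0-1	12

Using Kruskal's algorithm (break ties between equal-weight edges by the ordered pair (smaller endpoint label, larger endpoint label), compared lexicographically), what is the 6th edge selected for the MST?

3-4

Sort edges by weight, then run Kruskal:
1-2 (6): add. Components now {0} {1,2} {3} {4} {5} {6}
2-6 (6): add. Components now {0} {1,2,6} {3} {4} {5}
1-3 (9): add. Components now {0} {1,2,3,6} {4} {5}
3-5 (10): add. Components now {0} {1,2,3,5,6} {4}
0-1 (12): add. Components now {0,1,2,3,5,6} {4}
1-6 (13): skip — 1 and 6 already connected.
2-5 (16): skip — 2 and 5 already connected.
0-5 (17): skip — 0 and 5 already connected.
3-4 (18): add. Components now {0,1,2,3,4,5,6}
The 6th edge added is 3-4.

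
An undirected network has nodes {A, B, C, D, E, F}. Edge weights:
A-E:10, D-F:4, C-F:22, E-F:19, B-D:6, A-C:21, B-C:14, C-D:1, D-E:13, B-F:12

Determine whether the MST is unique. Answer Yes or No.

Yes

Kruskal: consider edges lightest-first.
C-D (1): add — endpoints in different components.
D-F (4): add — endpoints in different components.
B-D (6): add — endpoints in different components.
A-E (10): add — endpoints in different components.
B-F (12): skip — B and F already connected.
D-E (13): add — endpoints in different components.
Every non-tree edge has weight strictly greater than the heaviest edge on the tree path between its endpoints, so the MST is unique.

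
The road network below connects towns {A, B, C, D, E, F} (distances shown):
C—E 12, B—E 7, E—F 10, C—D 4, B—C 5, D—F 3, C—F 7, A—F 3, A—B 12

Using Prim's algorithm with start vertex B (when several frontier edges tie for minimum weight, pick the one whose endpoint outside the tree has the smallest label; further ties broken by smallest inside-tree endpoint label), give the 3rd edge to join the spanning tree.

D-F

Prim, starting at B.
Step 1: cheapest edge leaving the tree is B—C (5); add C.
Step 2: cheapest edge leaving the tree is C—D (4); add D.
Step 3: cheapest edge leaving the tree is D—F (3); add F.
Step 4: cheapest edge leaving the tree is A—F (3); add A.
Step 5: cheapest edge leaving the tree is B—E (7); add E.
The 3rd edge added is D—F.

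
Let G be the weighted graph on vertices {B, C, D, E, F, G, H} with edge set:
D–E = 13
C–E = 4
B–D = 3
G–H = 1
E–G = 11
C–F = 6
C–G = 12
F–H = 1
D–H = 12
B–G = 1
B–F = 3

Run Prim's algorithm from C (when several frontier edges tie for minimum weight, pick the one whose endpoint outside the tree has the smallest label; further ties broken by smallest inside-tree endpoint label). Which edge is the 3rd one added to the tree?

Prim's algorithm from C:
Step 1: cheapest edge leaving the tree is C–E (4); add E.
Step 2: cheapest edge leaving the tree is C–F (6); add F.
Step 3: cheapest edge leaving the tree is F–H (1); add H.
Step 4: cheapest edge leaving the tree is G–H (1); add G.
Step 5: cheapest edge leaving the tree is B–G (1); add B.
Step 6: cheapest edge leaving the tree is B–D (3); add D.
The 3rd edge added is F–H.

F-H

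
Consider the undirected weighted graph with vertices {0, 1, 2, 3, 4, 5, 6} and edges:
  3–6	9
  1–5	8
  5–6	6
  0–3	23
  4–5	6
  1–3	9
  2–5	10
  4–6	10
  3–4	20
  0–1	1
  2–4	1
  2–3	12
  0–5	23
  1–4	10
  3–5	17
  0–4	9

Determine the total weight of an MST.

Prim's algorithm from 3:
Step 1: cheapest edge leaving the tree is 1–3 (9); add 1.
Step 2: cheapest edge leaving the tree is 0–1 (1); add 0.
Step 3: cheapest edge leaving the tree is 1–5 (8); add 5.
Step 4: cheapest edge leaving the tree is 4–5 (6); add 4.
Step 5: cheapest edge leaving the tree is 2–4 (1); add 2.
Step 6: cheapest edge leaving the tree is 5–6 (6); add 6.
MST edges: 1–3, 0–1, 1–5, 4–5, 2–4, 5–6; total weight 9+1+8+6+1+6 = 31.

31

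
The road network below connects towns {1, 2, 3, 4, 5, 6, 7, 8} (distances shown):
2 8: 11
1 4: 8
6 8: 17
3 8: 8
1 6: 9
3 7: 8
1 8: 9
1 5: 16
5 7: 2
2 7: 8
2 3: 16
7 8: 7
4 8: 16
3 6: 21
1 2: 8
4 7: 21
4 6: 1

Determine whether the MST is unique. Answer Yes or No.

Sort edges by weight, then run Kruskal:
4 6 (1): add — endpoints in different components.
5 7 (2): add — endpoints in different components.
7 8 (7): add — endpoints in different components.
1 2 (8): add — endpoints in different components.
1 4 (8): add — endpoints in different components.
2 7 (8): add — endpoints in different components.
3 7 (8): add — endpoints in different components.
Non-tree edge 3 8 has weight 8, equal to the heaviest edge on its tree cycle — swapping gives another MST of the same weight. Not unique.

No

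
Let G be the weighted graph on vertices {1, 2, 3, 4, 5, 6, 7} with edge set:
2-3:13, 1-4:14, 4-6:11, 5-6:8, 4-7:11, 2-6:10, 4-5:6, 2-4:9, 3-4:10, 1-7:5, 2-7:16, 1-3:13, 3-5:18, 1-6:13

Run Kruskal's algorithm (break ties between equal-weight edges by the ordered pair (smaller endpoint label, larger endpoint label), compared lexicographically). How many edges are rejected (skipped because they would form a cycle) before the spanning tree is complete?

2

Sort edges by weight, then run Kruskal:
1-7 (5): add — endpoints in different components.
4-5 (6): add — endpoints in different components.
5-6 (8): add — endpoints in different components.
2-4 (9): add — endpoints in different components.
2-6 (10): skip — 2 and 6 already connected.
3-4 (10): add — endpoints in different components.
4-6 (11): skip — 4 and 6 already connected.
4-7 (11): add — endpoints in different components.
Edges rejected before the tree was complete: 2.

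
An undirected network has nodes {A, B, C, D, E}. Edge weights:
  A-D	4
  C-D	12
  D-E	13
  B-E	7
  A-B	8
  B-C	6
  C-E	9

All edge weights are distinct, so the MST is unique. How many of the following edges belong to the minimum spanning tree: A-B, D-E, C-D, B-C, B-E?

Sort edges by weight, then run Kruskal:
A-D (4): add. Components now {A,D} {B} {C} {E}
B-C (6): add. Components now {A,D} {B,C} {E}
B-E (7): add. Components now {A,D} {B,C,E}
A-B (8): add. Components now {A,B,C,D,E}
MST edge set: {A-D, B-C, B-E, A-B}.
Of the listed edges, {A-B, B-C, B-E} are in the MST → 3.

3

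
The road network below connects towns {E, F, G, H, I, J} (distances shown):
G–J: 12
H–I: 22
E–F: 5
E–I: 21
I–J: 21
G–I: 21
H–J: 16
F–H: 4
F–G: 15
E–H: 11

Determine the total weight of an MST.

57

Kruskal's algorithm — process edges by increasing weight (ties by edge label):
F–H (4): add. Components now {E} {F,H} {G} {I} {J}
E–F (5): add. Components now {E,F,H} {G} {I} {J}
E–H (11): skip — E and H already connected.
G–J (12): add. Components now {E,F,H} {G,J} {I}
F–G (15): add. Components now {E,F,G,H,J} {I}
H–J (16): skip — H and J already connected.
E–I (21): add. Components now {E,F,G,H,I,J}
MST edges: F–H, E–F, G–J, F–G, E–I; total weight 4+5+12+15+21 = 57.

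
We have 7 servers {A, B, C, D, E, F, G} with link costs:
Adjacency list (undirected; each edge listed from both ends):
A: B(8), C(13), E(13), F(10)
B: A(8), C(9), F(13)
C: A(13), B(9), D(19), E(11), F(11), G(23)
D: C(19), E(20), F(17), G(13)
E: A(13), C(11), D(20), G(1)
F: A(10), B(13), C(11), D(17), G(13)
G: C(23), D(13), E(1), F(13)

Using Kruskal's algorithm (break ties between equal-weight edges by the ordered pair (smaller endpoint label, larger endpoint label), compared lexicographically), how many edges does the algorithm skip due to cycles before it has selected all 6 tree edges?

4

Kruskal's algorithm — process edges by increasing weight (ties by edge label):
E G (1): add — endpoints in different components.
A B (8): add — endpoints in different components.
B C (9): add — endpoints in different components.
A F (10): add — endpoints in different components.
C E (11): add — endpoints in different components.
C F (11): skip — C and F already connected.
A C (13): skip — A and C already connected.
A E (13): skip — A and E already connected.
B F (13): skip — B and F already connected.
D G (13): add — endpoints in different components.
Edges rejected before the tree was complete: 4.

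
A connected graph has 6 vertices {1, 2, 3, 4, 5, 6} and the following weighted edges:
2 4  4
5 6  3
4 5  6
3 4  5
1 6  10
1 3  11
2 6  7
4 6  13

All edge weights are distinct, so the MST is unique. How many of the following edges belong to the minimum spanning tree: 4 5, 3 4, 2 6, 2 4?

Kruskal's algorithm — process edges by increasing weight (ties by edge label):
5 6 (3): add. Components now {1} {2} {3} {4} {5,6}
2 4 (4): add. Components now {1} {2,4} {3} {5,6}
3 4 (5): add. Components now {1} {2,3,4} {5,6}
4 5 (6): add. Components now {1} {2,3,4,5,6}
2 6 (7): skip — 2 and 6 already connected.
1 6 (10): add. Components now {1,2,3,4,5,6}
MST edge set: {5 6, 2 4, 3 4, 4 5, 1 6}.
Of the listed edges, {4 5, 3 4, 2 4} are in the MST → 3.

3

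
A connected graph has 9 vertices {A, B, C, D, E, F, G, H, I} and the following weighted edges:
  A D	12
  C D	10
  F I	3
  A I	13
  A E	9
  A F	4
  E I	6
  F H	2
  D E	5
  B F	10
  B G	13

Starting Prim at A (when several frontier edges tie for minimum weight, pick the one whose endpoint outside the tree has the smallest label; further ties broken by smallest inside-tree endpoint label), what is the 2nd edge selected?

F-H

Prim, starting at A.
Step 1: cheapest edge leaving the tree is A F (4); add F.
Step 2: cheapest edge leaving the tree is F H (2); add H.
Step 3: cheapest edge leaving the tree is F I (3); add I.
Step 4: cheapest edge leaving the tree is E I (6); add E.
Step 5: cheapest edge leaving the tree is D E (5); add D.
Step 6: cheapest edge leaving the tree is B F (10); add B.
Step 7: cheapest edge leaving the tree is C D (10); add C.
Step 8: cheapest edge leaving the tree is B G (13); add G.
The 2nd edge added is F H.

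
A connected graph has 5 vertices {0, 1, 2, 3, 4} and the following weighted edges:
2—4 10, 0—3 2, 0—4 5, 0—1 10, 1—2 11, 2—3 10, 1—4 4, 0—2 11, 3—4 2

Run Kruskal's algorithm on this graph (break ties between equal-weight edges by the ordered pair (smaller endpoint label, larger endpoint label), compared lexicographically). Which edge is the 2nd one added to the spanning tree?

Sort edges by weight, then run Kruskal:
0—3 (2): add — endpoints in different components.
3—4 (2): add — endpoints in different components.
1—4 (4): add — endpoints in different components.
0—4 (5): skip — 0 and 4 already connected.
0—1 (10): skip — 0 and 1 already connected.
2—3 (10): add — endpoints in different components.
The 2nd edge added is 3—4.

3-4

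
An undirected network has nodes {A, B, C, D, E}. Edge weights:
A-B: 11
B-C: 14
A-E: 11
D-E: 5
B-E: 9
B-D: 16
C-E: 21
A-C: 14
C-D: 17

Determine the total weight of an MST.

39

Prim's algorithm from D:
Step 1: cheapest edge leaving the tree is D-E (5); add E.
Step 2: cheapest edge leaving the tree is B-E (9); add B.
Step 3: cheapest edge leaving the tree is A-B (11); add A.
Step 4: cheapest edge leaving the tree is A-C (14); add C.
MST edges: D-E, B-E, A-B, A-C; total weight 5+9+11+14 = 39.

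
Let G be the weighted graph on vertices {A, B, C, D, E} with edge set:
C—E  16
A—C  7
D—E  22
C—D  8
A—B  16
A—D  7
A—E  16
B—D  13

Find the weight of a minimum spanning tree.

43

Prim, starting at C.
Step 1: cheapest edge leaving the tree is A—C (7); add A.
Step 2: cheapest edge leaving the tree is A—D (7); add D.
Step 3: cheapest edge leaving the tree is B—D (13); add B.
Step 4: cheapest edge leaving the tree is A—E (16); add E.
MST edges: A—C, A—D, B—D, A—E; total weight 7+7+13+16 = 43.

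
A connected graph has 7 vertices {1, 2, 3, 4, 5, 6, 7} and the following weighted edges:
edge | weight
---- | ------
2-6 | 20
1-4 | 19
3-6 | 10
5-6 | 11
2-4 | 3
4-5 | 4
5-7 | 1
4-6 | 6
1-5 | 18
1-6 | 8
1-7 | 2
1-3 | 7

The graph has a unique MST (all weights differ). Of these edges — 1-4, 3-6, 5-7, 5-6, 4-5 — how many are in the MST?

Sort edges by weight, then run Kruskal:
5-7 (1): add — endpoints in different components.
1-7 (2): add — endpoints in different components.
2-4 (3): add — endpoints in different components.
4-5 (4): add — endpoints in different components.
4-6 (6): add — endpoints in different components.
1-3 (7): add — endpoints in different components.
MST edge set: {5-7, 1-7, 2-4, 4-5, 4-6, 1-3}.
Of the listed edges, {5-7, 4-5} are in the MST → 2.

2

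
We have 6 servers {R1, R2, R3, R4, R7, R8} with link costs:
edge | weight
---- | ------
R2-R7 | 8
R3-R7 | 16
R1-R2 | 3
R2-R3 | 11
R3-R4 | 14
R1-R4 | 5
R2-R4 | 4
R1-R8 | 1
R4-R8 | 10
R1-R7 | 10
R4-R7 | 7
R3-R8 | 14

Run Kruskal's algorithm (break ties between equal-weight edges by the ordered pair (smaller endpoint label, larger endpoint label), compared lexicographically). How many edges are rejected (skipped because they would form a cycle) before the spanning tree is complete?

4

Kruskal: consider edges lightest-first.
R1-R8 (1): add — endpoints in different components.
R1-R2 (3): add — endpoints in different components.
R2-R4 (4): add — endpoints in different components.
R1-R4 (5): skip — R4 and R1 already connected.
R4-R7 (7): add — endpoints in different components.
R2-R7 (8): skip — R2 and R7 already connected.
R1-R7 (10): skip — R1 and R7 already connected.
R4-R8 (10): skip — R4 and R8 already connected.
R2-R3 (11): add — endpoints in different components.
Edges rejected before the tree was complete: 4.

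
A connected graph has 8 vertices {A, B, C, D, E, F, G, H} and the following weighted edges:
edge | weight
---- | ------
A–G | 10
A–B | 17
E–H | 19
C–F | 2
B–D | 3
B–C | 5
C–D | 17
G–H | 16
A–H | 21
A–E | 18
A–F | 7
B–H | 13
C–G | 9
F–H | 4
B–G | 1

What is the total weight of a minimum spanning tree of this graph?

Grow the tree from D using Prim:
Step 1: cheapest edge leaving the tree is B–D (3); add B.
Step 2: cheapest edge leaving the tree is B–G (1); add G.
Step 3: cheapest edge leaving the tree is B–C (5); add C.
Step 4: cheapest edge leaving the tree is C–F (2); add F.
Step 5: cheapest edge leaving the tree is F–H (4); add H.
Step 6: cheapest edge leaving the tree is A–F (7); add A.
Step 7: cheapest edge leaving the tree is A–E (18); add E.
MST edges: B–D, B–G, B–C, C–F, F–H, A–F, A–E; total weight 3+1+5+2+4+7+18 = 40.

40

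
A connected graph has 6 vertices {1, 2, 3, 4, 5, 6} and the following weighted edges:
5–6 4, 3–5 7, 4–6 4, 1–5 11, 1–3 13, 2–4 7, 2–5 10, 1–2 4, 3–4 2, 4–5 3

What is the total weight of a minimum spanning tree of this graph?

20

Grow the tree from 1 using Prim:
Step 1: frontier [1–2 4, 1–5 11, 1–3 13] → take 1–2 (4); add 2.
Step 2: frontier [1–5 11, 1–3 13, 2–4 7, 2–5 10] → take 2–4 (7); add 4.
Step 3: frontier [1–5 11, 1–3 13, 2–5 10, 3–4 2, 4–5 3, 4–6 4] → take 3–4 (2); add 3.
Step 4: frontier [1–5 11, 2–5 10, 3–5 7, 4–5 3, 4–6 4] → take 4–5 (3); add 5.
Step 5: frontier [4–6 4, 5–6 4] → take 4–6 (4); add 6.
MST edges: 1–2, 2–4, 3–4, 4–5, 4–6; total weight 4+7+2+3+4 = 20.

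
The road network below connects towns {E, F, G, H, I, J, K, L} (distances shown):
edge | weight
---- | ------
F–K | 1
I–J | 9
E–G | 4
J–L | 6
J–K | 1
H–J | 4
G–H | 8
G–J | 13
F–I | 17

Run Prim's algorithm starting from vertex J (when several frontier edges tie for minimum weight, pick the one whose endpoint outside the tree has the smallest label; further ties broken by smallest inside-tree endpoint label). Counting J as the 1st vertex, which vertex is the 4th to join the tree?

Prim's algorithm from J:
Step 1: frontier [J–K 1, H–J 4, J–L 6, I–J 9, G–J 13] → take J–K (1); add K.
Step 2: frontier [H–J 4, J–L 6, I–J 9, G–J 13, F–K 1] → take F–K (1); add F.
Step 3: frontier [F–I 17, H–J 4, J–L 6, I–J 9, G–J 13] → take H–J (4); add H.
Step 4: frontier [F–I 17, G–H 8, J–L 6, I–J 9, G–J 13] → take J–L (6); add L.
Step 5: frontier [F–I 17, G–H 8, I–J 9, G–J 13] → take G–H (8); add G.
Step 6: frontier [F–I 17, E–G 4, I–J 9] → take E–G (4); add E.
Step 7: frontier [F–I 17, I–J 9] → take I–J (9); add I.
Vertex order: J, K, F, H, L, G, E, I. The 4th vertex is H.

H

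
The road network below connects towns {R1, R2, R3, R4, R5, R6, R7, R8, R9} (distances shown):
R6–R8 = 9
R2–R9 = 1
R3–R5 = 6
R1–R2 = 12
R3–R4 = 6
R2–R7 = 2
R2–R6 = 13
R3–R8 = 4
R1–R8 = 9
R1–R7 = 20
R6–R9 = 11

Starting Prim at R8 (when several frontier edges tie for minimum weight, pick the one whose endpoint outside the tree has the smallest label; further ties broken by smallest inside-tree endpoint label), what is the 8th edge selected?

R2-R7

Grow the tree from R8 using Prim:
Step 1: cheapest edge leaving the tree is R3–R8 (4); add R3.
Step 2: cheapest edge leaving the tree is R3–R4 (6); add R4.
Step 3: cheapest edge leaving the tree is R3–R5 (6); add R5.
Step 4: cheapest edge leaving the tree is R1–R8 (9); add R1.
Step 5: cheapest edge leaving the tree is R6–R8 (9); add R6.
Step 6: cheapest edge leaving the tree is R6–R9 (11); add R9.
Step 7: cheapest edge leaving the tree is R2–R9 (1); add R2.
Step 8: cheapest edge leaving the tree is R2–R7 (2); add R7.
The 8th edge added is R2–R7.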